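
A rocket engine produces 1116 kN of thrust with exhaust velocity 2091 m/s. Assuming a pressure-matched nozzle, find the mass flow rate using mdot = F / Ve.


mdot = F / Ve = 1116000 / 2091 = 533.7 kg/s

533.7 kg/s


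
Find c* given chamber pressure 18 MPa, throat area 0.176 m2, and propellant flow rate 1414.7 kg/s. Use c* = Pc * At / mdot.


c* = 18e6 * 0.176 / 1414.7 = 2239 m/s

2239 m/s


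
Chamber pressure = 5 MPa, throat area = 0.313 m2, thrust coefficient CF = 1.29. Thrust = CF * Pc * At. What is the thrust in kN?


F = 1.29 * 5e6 * 0.313 = 2.0188e+06 N = 2018.8 kN

2018.8 kN


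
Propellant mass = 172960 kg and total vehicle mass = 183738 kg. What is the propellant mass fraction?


PMF = 172960 / 183738 = 0.941

0.941


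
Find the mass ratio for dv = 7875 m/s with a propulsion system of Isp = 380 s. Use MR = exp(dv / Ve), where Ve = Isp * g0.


Ve = 380 * 9.81 = 3727.8 m/s
MR = exp(7875 / 3727.8) = 8.269

8.269


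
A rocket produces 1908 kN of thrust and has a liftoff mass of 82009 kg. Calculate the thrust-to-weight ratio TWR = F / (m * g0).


TWR = 1908000 / (82009 * 9.81) = 2.37

2.37


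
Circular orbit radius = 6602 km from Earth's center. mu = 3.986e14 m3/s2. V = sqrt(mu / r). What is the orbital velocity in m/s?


V = sqrt(3.986e14 / 6602000) = 7770 m/s

7770 m/s


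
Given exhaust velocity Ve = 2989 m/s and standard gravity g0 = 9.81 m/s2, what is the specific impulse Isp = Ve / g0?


Isp = Ve / g0 = 2989 / 9.81 = 304.7 s

304.7 s


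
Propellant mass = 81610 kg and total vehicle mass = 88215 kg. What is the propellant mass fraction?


PMF = 81610 / 88215 = 0.925

0.925


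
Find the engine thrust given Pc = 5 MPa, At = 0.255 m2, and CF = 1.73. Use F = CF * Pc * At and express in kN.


F = 1.73 * 5e6 * 0.255 = 2.2058e+06 N = 2205.8 kN

2205.8 kN


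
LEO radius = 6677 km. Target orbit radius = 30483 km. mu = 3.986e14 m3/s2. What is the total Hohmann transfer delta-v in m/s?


V1 = sqrt(mu/r1) = 7726.41 m/s
dV1 = V1*(sqrt(2*r2/(r1+r2)) - 1) = 2170.14 m/s
V2 = sqrt(mu/r2) = 3616.09 m/s
dV2 = V2*(1 - sqrt(2*r1/(r1+r2))) = 1448.35 m/s
Total dV = 3618 m/s

3618 m/s


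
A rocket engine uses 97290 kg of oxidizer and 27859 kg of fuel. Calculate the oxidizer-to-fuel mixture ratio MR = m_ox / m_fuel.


MR = 97290 / 27859 = 3.49

3.49


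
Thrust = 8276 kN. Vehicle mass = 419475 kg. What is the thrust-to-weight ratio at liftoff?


TWR = 8276000 / (419475 * 9.81) = 2.01

2.01


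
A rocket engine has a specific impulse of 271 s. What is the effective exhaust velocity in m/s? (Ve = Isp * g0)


Ve = Isp * g0 = 271 * 9.81 = 2658.5 m/s

2658.5 m/s


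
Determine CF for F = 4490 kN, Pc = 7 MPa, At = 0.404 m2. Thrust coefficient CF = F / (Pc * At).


CF = 4490000 / (7e6 * 0.404) = 1.59

1.59


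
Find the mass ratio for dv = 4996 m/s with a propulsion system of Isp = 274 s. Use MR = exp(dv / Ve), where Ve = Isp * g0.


Ve = 274 * 9.81 = 2687.94 m/s
MR = exp(4996 / 2687.94) = 6.415

6.415


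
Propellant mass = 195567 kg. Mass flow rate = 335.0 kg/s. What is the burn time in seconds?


tb = 195567 / 335.0 = 583.8 s

583.8 s


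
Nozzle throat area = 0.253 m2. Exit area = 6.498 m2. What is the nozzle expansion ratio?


AR = 6.498 / 0.253 = 25.7

25.7


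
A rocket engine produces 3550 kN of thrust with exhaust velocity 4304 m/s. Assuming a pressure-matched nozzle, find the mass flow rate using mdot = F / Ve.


mdot = F / Ve = 3550000 / 4304 = 824.8 kg/s

824.8 kg/s


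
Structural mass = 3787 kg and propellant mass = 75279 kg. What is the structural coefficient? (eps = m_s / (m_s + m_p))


eps = 3787 / (3787 + 75279) = 0.0479

0.0479


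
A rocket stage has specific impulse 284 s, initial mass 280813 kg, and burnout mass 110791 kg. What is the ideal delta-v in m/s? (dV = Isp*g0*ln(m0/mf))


Ve = 284 * 9.81 = 2786.04 m/s
dV = 2786.04 * ln(280813/110791) = 2591 m/s

2591 m/s


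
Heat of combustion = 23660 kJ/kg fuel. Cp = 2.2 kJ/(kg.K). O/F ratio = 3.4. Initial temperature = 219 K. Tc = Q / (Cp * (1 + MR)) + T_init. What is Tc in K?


Tc = 23660 / (2.2 * (1 + 3.4)) + 219 = 2663 K

2663 K


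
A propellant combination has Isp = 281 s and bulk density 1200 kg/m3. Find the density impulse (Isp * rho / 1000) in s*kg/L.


rho*Isp = 281 * 1200 / 1000 = 337 s*kg/L

337 s*kg/L


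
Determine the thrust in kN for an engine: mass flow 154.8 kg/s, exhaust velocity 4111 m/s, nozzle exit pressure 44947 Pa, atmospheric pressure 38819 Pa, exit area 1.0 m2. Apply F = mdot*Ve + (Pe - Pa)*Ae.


F = 154.8 * 4111 + (44947 - 38819) * 1.0 = 642511.0 N = 642.5 kN

642.5 kN


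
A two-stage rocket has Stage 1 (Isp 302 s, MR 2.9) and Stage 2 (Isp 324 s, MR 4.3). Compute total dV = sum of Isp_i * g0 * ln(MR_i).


dV1 = 302 * 9.81 * ln(2.9) = 3154.3 m/s
dV2 = 324 * 9.81 * ln(4.3) = 4636.1 m/s
Total dV = 3154.3 + 4636.1 = 7790.4 m/s ~ 7790 m/s

7790 m/s


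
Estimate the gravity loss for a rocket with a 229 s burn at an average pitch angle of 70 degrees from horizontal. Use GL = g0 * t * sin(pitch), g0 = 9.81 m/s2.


GL = 9.81 * 229 * sin(70 deg) = 2111 m/s

2111 m/s


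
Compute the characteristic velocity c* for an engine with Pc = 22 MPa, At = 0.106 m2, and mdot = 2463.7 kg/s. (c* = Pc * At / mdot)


c* = 22e6 * 0.106 / 2463.7 = 947 m/s

947 m/s


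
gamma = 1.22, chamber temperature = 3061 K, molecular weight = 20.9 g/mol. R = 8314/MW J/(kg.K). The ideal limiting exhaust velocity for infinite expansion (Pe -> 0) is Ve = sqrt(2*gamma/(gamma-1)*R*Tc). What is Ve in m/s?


R = 8314 / 20.9 = 397.8 J/(kg.K)
Ve = sqrt(2 * 1.22 / (1.22 - 1) * 397.8 * 3061) = 3675 m/s

3675 m/s


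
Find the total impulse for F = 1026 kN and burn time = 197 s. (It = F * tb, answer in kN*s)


It = 1026 * 197 = 202122 kN*s

202122 kN*s


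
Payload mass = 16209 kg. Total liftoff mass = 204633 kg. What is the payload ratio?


PR = 16209 / 204633 = 0.0792

0.0792


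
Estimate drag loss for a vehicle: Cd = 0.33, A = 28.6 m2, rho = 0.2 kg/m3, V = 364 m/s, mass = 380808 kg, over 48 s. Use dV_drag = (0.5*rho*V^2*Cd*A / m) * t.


D = 0.5 * 0.2 * 364^2 * 0.33 * 28.6 = 125049.72 N
a = 125049.72 / 380808 = 0.3284 m/s2
dV = 0.3284 * 48 = 15.8 m/s

15.8 m/s


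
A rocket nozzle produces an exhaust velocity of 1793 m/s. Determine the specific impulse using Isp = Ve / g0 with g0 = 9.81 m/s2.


Isp = Ve / g0 = 1793 / 9.81 = 182.8 s

182.8 s


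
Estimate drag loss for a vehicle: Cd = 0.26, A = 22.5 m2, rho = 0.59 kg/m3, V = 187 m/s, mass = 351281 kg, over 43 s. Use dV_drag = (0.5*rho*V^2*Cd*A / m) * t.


D = 0.5 * 0.59 * 187^2 * 0.26 * 22.5 = 60347.75 N
a = 60347.75 / 351281 = 0.1718 m/s2
dV = 0.1718 * 43 = 7.4 m/s

7.4 m/s


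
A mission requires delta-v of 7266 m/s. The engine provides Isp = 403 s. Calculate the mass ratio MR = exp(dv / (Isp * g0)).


Ve = 403 * 9.81 = 3953.43 m/s
MR = exp(7266 / 3953.43) = 6.283

6.283


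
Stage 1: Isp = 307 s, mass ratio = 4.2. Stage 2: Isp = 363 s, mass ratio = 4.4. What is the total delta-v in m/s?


dV1 = 307 * 9.81 * ln(4.2) = 4322.0 m/s
dV2 = 363 * 9.81 * ln(4.4) = 5276.0 m/s
Total dV = 4322.0 + 5276.0 = 9598.0 m/s ~ 9598 m/s

9598 m/s


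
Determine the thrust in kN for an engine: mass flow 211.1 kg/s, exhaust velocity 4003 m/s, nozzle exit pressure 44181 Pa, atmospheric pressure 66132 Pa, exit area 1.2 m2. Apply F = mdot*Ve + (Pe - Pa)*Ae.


F = 211.1 * 4003 + (44181 - 66132) * 1.2 = 818692.0 N = 818.7 kN

818.7 kN


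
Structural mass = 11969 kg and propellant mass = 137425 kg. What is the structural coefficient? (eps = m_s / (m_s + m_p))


eps = 11969 / (11969 + 137425) = 0.0801

0.0801


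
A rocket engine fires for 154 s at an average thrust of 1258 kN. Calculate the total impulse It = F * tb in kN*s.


It = 1258 * 154 = 193732 kN*s

193732 kN*s


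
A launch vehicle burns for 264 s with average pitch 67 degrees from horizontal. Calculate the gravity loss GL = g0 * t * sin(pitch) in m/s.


GL = 9.81 * 264 * sin(67 deg) = 2384 m/s

2384 m/s


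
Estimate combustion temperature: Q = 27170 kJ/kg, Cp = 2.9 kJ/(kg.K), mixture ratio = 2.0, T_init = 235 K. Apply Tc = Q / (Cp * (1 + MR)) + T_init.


Tc = 27170 / (2.9 * (1 + 2.0)) + 235 = 3358 K

3358 K


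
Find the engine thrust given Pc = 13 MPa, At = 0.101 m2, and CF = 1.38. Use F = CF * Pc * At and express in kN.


F = 1.38 * 13e6 * 0.101 = 1.8119e+06 N = 1811.9 kN

1811.9 kN


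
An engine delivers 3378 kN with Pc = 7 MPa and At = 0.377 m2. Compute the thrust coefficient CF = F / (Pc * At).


CF = 3378000 / (7e6 * 0.377) = 1.28

1.28


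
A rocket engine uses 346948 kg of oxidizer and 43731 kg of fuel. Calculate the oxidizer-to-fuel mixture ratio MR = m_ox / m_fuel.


MR = 346948 / 43731 = 7.93

7.93


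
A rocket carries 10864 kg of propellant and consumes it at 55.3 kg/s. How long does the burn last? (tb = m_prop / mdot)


tb = 10864 / 55.3 = 196.5 s

196.5 s


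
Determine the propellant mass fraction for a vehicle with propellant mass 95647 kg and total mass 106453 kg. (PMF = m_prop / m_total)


PMF = 95647 / 106453 = 0.898

0.898


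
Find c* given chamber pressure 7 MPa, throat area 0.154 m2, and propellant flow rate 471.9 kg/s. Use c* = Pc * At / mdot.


c* = 7e6 * 0.154 / 471.9 = 2284 m/s

2284 m/s


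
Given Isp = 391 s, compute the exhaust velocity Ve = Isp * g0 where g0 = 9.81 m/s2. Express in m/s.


Ve = Isp * g0 = 391 * 9.81 = 3835.7 m/s

3835.7 m/s


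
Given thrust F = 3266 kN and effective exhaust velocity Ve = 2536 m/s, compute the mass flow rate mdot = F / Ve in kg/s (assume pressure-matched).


mdot = F / Ve = 3266000 / 2536 = 1287.9 kg/s

1287.9 kg/s


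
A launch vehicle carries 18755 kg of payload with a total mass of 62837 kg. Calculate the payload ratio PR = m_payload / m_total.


PR = 18755 / 62837 = 0.2985

0.2985


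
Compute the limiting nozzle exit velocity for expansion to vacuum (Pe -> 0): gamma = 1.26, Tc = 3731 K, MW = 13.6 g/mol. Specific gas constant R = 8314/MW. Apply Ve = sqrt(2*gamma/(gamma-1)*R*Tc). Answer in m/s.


R = 8314 / 13.6 = 611.32 J/(kg.K)
Ve = sqrt(2 * 1.26 / (1.26 - 1) * 611.32 * 3731) = 4702 m/s

4702 m/s


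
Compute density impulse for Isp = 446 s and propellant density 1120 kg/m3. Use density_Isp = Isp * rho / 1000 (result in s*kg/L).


rho*Isp = 446 * 1120 / 1000 = 500 s*kg/L

500 s*kg/L


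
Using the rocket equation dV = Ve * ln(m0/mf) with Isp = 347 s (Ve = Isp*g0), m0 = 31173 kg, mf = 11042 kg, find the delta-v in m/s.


Ve = 347 * 9.81 = 3404.07 m/s
dV = 3404.07 * ln(31173/11042) = 3533 m/s

3533 m/s


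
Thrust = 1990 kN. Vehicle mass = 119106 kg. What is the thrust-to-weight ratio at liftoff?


TWR = 1990000 / (119106 * 9.81) = 1.7

1.7


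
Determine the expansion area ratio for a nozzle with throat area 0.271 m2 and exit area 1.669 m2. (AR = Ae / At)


AR = 1.669 / 0.271 = 6.2

6.2


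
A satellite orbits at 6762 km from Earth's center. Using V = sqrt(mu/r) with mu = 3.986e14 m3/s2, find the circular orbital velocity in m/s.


V = sqrt(3.986e14 / 6762000) = 7678 m/s

7678 m/s


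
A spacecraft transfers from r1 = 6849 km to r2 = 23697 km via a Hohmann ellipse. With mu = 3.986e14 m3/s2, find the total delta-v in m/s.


V1 = sqrt(mu/r1) = 7628.78 m/s
dV1 = V1*(sqrt(2*r2/(r1+r2)) - 1) = 1873.76 m/s
V2 = sqrt(mu/r2) = 4101.3 m/s
dV2 = V2*(1 - sqrt(2*r1/(r1+r2))) = 1354.84 m/s
Total dV = 3229 m/s

3229 m/s


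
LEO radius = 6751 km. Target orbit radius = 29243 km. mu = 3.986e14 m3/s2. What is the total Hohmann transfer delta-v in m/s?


V1 = sqrt(mu/r1) = 7683.95 m/s
dV1 = V1*(sqrt(2*r2/(r1+r2)) - 1) = 2110.85 m/s
V2 = sqrt(mu/r2) = 3691.97 m/s
dV2 = V2*(1 - sqrt(2*r1/(r1+r2))) = 1430.75 m/s
Total dV = 3542 m/s

3542 m/s


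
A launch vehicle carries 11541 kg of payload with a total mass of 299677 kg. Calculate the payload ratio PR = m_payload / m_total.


PR = 11541 / 299677 = 0.0385

0.0385


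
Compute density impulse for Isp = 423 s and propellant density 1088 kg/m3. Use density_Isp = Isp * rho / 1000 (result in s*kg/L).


rho*Isp = 423 * 1088 / 1000 = 460 s*kg/L

460 s*kg/L


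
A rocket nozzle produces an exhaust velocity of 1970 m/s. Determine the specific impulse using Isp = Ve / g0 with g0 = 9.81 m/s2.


Isp = Ve / g0 = 1970 / 9.81 = 200.8 s

200.8 s


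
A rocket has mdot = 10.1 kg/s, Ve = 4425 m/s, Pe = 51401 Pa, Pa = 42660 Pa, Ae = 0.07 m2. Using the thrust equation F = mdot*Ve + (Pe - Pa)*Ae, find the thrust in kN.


F = 10.1 * 4425 + (51401 - 42660) * 0.07 = 45304.0 N = 45.3 kN

45.3 kN


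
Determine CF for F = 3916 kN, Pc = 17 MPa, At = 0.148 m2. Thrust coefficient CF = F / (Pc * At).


CF = 3916000 / (17e6 * 0.148) = 1.56

1.56


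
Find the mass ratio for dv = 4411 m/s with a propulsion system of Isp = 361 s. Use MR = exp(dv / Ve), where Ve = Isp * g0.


Ve = 361 * 9.81 = 3541.41 m/s
MR = exp(4411 / 3541.41) = 3.475

3.475


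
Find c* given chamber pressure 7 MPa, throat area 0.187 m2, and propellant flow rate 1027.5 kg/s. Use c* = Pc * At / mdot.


c* = 7e6 * 0.187 / 1027.5 = 1274 m/s

1274 m/s


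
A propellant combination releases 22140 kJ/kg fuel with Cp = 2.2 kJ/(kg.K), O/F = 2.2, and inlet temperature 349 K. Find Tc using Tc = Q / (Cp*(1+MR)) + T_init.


Tc = 22140 / (2.2 * (1 + 2.2)) + 349 = 3494 K

3494 K


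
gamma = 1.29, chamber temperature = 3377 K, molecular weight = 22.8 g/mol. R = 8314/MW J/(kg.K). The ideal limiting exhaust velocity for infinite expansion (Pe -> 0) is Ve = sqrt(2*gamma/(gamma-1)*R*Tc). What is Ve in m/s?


R = 8314 / 22.8 = 364.65 J/(kg.K)
Ve = sqrt(2 * 1.29 / (1.29 - 1) * 364.65 * 3377) = 3310 m/s

3310 m/s


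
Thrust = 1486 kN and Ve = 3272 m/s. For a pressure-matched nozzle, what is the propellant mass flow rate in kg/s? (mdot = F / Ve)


mdot = F / Ve = 1486000 / 3272 = 454.2 kg/s

454.2 kg/s


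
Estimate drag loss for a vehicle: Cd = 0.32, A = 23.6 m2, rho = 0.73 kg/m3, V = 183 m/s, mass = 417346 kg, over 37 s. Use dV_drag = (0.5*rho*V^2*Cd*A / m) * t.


D = 0.5 * 0.73 * 183^2 * 0.32 * 23.6 = 92311.76 N
a = 92311.76 / 417346 = 0.2212 m/s2
dV = 0.2212 * 37 = 8.2 m/s

8.2 m/s


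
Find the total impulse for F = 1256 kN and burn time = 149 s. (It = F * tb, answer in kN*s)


It = 1256 * 149 = 187144 kN*s

187144 kN*s


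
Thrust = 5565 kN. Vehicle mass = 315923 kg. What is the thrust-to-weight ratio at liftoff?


TWR = 5565000 / (315923 * 9.81) = 1.8

1.8


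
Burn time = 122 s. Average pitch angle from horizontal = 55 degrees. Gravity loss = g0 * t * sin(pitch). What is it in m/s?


GL = 9.81 * 122 * sin(55 deg) = 980 m/s

980 m/s


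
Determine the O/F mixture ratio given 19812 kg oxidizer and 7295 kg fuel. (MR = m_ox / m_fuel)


MR = 19812 / 7295 = 2.72

2.72


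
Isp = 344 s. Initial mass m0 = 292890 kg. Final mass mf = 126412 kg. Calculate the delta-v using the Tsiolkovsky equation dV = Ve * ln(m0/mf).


Ve = 344 * 9.81 = 3374.64 m/s
dV = 3374.64 * ln(292890/126412) = 2836 m/s

2836 m/s


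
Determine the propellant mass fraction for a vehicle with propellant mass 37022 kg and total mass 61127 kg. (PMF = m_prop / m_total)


PMF = 37022 / 61127 = 0.606

0.606


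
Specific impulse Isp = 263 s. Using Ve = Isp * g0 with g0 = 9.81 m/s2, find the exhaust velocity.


Ve = Isp * g0 = 263 * 9.81 = 2580.0 m/s

2580.0 m/s


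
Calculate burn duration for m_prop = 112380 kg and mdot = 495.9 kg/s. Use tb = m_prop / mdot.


tb = 112380 / 495.9 = 226.6 s

226.6 s


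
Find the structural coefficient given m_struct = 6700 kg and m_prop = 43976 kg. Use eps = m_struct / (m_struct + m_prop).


eps = 6700 / (6700 + 43976) = 0.1322

0.1322


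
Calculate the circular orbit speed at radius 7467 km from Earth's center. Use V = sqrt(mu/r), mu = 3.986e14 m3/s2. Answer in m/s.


V = sqrt(3.986e14 / 7467000) = 7306 m/s

7306 m/s


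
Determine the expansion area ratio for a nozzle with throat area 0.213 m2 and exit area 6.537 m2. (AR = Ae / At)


AR = 6.537 / 0.213 = 30.7

30.7


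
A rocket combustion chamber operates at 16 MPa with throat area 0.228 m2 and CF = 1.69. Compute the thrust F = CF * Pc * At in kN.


F = 1.69 * 16e6 * 0.228 = 6.1651e+06 N = 6165.1 kN

6165.1 kN


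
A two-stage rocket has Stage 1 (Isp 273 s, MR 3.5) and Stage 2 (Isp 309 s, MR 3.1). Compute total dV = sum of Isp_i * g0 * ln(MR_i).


dV1 = 273 * 9.81 * ln(3.5) = 3355.1 m/s
dV2 = 309 * 9.81 * ln(3.1) = 3429.6 m/s
Total dV = 3355.1 + 3429.6 = 6784.7 m/s ~ 6785 m/s

6785 m/s


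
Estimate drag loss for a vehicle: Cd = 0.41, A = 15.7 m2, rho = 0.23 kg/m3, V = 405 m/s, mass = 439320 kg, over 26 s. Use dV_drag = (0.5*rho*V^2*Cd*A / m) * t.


D = 0.5 * 0.23 * 405^2 * 0.41 * 15.7 = 121420.33 N
a = 121420.33 / 439320 = 0.2764 m/s2
dV = 0.2764 * 26 = 7.2 m/s

7.2 m/s


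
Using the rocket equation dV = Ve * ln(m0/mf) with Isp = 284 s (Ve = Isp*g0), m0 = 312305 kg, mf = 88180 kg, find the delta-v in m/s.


Ve = 284 * 9.81 = 2786.04 m/s
dV = 2786.04 * ln(312305/88180) = 3523 m/s

3523 m/s


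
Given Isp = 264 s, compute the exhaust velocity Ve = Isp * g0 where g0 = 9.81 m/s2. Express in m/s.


Ve = Isp * g0 = 264 * 9.81 = 2589.8 m/s

2589.8 m/s


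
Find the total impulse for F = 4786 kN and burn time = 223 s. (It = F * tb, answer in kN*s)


It = 4786 * 223 = 1067278 kN*s

1067278 kN*s


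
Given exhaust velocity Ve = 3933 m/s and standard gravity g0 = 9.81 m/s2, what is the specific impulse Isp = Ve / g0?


Isp = Ve / g0 = 3933 / 9.81 = 400.9 s

400.9 s


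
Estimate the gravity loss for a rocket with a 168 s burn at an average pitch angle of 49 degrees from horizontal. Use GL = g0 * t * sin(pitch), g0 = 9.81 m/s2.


GL = 9.81 * 168 * sin(49 deg) = 1244 m/s

1244 m/s


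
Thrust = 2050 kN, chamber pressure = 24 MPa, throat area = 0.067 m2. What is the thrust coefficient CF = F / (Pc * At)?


CF = 2050000 / (24e6 * 0.067) = 1.27

1.27


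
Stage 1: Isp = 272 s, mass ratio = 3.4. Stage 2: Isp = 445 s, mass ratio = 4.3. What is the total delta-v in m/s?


dV1 = 272 * 9.81 * ln(3.4) = 3265.4 m/s
dV2 = 445 * 9.81 * ln(4.3) = 6367.5 m/s
Total dV = 3265.4 + 6367.5 = 9632.9 m/s ~ 9633 m/s

9633 m/s


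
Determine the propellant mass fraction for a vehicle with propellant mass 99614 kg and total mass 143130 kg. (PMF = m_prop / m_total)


PMF = 99614 / 143130 = 0.696

0.696


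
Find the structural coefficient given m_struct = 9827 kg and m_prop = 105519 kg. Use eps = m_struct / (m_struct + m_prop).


eps = 9827 / (9827 + 105519) = 0.0852

0.0852


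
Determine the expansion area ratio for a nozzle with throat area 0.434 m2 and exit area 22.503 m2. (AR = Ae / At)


AR = 22.503 / 0.434 = 51.9

51.9


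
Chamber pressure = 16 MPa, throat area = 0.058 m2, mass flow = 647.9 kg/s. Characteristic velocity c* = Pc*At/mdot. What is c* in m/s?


c* = 16e6 * 0.058 / 647.9 = 1432 m/s

1432 m/s


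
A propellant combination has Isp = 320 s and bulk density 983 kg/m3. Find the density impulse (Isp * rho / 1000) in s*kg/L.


rho*Isp = 320 * 983 / 1000 = 315 s*kg/L

315 s*kg/L


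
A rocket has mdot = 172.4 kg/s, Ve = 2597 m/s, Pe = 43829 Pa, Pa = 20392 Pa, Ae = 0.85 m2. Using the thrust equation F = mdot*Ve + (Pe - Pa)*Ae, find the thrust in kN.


F = 172.4 * 2597 + (43829 - 20392) * 0.85 = 467644.0 N = 467.6 kN

467.6 kN


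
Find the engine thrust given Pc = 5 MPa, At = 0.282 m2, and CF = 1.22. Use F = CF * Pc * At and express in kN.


F = 1.22 * 5e6 * 0.282 = 1.7202e+06 N = 1720.2 kN

1720.2 kN


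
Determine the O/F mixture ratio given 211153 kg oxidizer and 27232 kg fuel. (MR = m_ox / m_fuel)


MR = 211153 / 27232 = 7.75

7.75


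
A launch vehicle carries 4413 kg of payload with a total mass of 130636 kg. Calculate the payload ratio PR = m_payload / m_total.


PR = 4413 / 130636 = 0.0338

0.0338


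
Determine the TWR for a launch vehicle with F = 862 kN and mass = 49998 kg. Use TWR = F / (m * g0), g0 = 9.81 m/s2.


TWR = 862000 / (49998 * 9.81) = 1.76

1.76


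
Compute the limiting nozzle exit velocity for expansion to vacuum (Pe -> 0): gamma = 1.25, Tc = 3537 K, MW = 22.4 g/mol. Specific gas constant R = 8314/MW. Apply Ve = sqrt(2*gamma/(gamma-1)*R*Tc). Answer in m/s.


R = 8314 / 22.4 = 371.16 J/(kg.K)
Ve = sqrt(2 * 1.25 / (1.25 - 1) * 371.16 * 3537) = 3623 m/s

3623 m/s


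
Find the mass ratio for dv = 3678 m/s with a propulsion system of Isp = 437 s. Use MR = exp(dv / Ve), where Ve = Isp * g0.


Ve = 437 * 9.81 = 4286.97 m/s
MR = exp(3678 / 4286.97) = 2.358

2.358


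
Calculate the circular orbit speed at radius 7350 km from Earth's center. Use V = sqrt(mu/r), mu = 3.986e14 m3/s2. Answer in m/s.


V = sqrt(3.986e14 / 7350000) = 7364 m/s

7364 m/s


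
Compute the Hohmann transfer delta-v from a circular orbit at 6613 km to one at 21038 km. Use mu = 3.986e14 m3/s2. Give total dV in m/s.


V1 = sqrt(mu/r1) = 7763.71 m/s
dV1 = V1*(sqrt(2*r2/(r1+r2)) - 1) = 1813.33 m/s
V2 = sqrt(mu/r2) = 4352.78 m/s
dV2 = V2*(1 - sqrt(2*r1/(r1+r2))) = 1342.37 m/s
Total dV = 3156 m/s

3156 m/s


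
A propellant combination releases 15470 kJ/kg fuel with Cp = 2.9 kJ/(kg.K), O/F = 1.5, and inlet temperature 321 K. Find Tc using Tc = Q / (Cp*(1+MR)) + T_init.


Tc = 15470 / (2.9 * (1 + 1.5)) + 321 = 2455 K

2455 K


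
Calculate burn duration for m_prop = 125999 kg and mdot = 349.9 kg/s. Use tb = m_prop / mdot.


tb = 125999 / 349.9 = 360.1 s

360.1 s


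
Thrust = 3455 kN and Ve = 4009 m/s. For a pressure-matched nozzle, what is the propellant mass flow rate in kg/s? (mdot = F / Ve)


mdot = F / Ve = 3455000 / 4009 = 861.8 kg/s

861.8 kg/s


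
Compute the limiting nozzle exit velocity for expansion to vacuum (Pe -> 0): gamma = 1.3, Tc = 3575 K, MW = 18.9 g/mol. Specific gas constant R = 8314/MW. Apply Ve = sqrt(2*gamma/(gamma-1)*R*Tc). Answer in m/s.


R = 8314 / 18.9 = 439.89 J/(kg.K)
Ve = sqrt(2 * 1.3 / (1.3 - 1) * 439.89 * 3575) = 3692 m/s

3692 m/s


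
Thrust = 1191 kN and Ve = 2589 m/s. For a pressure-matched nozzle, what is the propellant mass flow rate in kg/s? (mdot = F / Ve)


mdot = F / Ve = 1191000 / 2589 = 460.0 kg/s

460.0 kg/s


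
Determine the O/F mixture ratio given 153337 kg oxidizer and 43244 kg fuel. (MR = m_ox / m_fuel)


MR = 153337 / 43244 = 3.55

3.55


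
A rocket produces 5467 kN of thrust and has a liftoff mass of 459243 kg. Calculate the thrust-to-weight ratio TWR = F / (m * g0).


TWR = 5467000 / (459243 * 9.81) = 1.21

1.21


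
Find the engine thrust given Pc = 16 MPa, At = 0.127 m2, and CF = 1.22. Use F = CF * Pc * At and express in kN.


F = 1.22 * 16e6 * 0.127 = 2.4790e+06 N = 2479.0 kN

2479.0 kN


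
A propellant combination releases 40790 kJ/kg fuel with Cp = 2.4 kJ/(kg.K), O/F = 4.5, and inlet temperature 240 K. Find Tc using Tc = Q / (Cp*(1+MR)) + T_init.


Tc = 40790 / (2.4 * (1 + 4.5)) + 240 = 3330 K

3330 K


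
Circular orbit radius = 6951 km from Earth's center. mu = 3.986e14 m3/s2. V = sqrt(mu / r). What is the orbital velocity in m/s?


V = sqrt(3.986e14 / 6951000) = 7573 m/s

7573 m/s


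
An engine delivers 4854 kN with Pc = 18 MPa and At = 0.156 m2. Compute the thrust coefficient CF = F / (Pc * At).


CF = 4854000 / (18e6 * 0.156) = 1.73

1.73


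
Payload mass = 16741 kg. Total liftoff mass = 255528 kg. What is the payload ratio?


PR = 16741 / 255528 = 0.0655

0.0655


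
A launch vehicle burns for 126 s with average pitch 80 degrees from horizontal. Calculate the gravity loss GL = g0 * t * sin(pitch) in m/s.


GL = 9.81 * 126 * sin(80 deg) = 1217 m/s

1217 m/s


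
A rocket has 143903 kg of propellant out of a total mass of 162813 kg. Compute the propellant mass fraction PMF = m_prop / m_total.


PMF = 143903 / 162813 = 0.884

0.884


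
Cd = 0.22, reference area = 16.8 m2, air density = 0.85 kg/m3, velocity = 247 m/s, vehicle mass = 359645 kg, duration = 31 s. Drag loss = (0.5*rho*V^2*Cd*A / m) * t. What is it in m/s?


D = 0.5 * 0.85 * 247^2 * 0.22 * 16.8 = 95832.94 N
a = 95832.94 / 359645 = 0.2665 m/s2
dV = 0.2665 * 31 = 8.3 m/s

8.3 m/s


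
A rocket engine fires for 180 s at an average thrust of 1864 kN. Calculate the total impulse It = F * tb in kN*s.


It = 1864 * 180 = 335520 kN*s

335520 kN*s


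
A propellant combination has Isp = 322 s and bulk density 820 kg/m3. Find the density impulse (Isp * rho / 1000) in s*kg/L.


rho*Isp = 322 * 820 / 1000 = 264 s*kg/L

264 s*kg/L


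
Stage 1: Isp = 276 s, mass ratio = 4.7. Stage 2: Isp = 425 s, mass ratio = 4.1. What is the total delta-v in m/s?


dV1 = 276 * 9.81 * ln(4.7) = 4190.1 m/s
dV2 = 425 * 9.81 * ln(4.1) = 5882.8 m/s
Total dV = 4190.1 + 5882.8 = 10072.9 m/s ~ 10073 m/s

10073 m/s


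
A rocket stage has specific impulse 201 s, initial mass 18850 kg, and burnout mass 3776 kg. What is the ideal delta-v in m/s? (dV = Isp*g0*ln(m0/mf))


Ve = 201 * 9.81 = 1971.81 m/s
dV = 1971.81 * ln(18850/3776) = 3170 m/s

3170 m/s


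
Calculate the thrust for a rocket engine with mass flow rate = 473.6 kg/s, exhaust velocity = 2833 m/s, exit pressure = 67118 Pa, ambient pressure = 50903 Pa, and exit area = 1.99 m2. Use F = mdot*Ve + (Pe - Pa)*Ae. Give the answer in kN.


F = 473.6 * 2833 + (67118 - 50903) * 1.99 = 1.3740e+06 N = 1374.0 kN

1374.0 kN


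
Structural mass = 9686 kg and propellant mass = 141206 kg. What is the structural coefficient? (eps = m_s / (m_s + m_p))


eps = 9686 / (9686 + 141206) = 0.0642

0.0642


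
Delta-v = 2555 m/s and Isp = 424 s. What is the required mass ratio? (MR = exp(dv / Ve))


Ve = 424 * 9.81 = 4159.44 m/s
MR = exp(2555 / 4159.44) = 1.848

1.848


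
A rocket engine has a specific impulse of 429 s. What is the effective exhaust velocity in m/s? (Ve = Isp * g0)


Ve = Isp * g0 = 429 * 9.81 = 4208.5 m/s

4208.5 m/s


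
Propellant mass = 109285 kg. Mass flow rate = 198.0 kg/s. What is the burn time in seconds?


tb = 109285 / 198.0 = 551.9 s

551.9 s


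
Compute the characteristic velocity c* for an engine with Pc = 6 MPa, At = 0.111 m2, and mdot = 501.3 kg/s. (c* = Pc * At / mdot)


c* = 6e6 * 0.111 / 501.3 = 1329 m/s

1329 m/s


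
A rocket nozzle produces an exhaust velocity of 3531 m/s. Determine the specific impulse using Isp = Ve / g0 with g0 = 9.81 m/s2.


Isp = Ve / g0 = 3531 / 9.81 = 359.9 s

359.9 s


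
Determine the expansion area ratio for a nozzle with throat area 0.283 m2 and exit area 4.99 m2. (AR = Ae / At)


AR = 4.99 / 0.283 = 17.6

17.6


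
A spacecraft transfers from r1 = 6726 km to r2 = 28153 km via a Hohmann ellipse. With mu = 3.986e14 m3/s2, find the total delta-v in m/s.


V1 = sqrt(mu/r1) = 7698.22 m/s
dV1 = V1*(sqrt(2*r2/(r1+r2)) - 1) = 2082.83 m/s
V2 = sqrt(mu/r2) = 3762.76 m/s
dV2 = V2*(1 - sqrt(2*r1/(r1+r2))) = 1425.98 m/s
Total dV = 3509 m/s

3509 m/s


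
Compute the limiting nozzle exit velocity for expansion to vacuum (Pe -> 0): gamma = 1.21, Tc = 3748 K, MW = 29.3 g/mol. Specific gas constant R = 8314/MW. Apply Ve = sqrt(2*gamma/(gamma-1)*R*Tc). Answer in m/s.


R = 8314 / 29.3 = 283.75 J/(kg.K)
Ve = sqrt(2 * 1.21 / (1.21 - 1) * 283.75 * 3748) = 3501 m/s

3501 m/s


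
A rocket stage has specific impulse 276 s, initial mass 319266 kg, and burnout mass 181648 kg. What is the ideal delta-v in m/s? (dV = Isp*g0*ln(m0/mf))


Ve = 276 * 9.81 = 2707.56 m/s
dV = 2707.56 * ln(319266/181648) = 1527 m/s

1527 m/s


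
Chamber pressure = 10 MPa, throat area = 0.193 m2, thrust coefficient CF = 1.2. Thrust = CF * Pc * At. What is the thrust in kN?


F = 1.2 * 10e6 * 0.193 = 2.3160e+06 N = 2316.0 kN

2316.0 kN


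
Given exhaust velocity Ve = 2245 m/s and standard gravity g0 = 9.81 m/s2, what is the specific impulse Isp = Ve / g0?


Isp = Ve / g0 = 2245 / 9.81 = 228.8 s

228.8 s


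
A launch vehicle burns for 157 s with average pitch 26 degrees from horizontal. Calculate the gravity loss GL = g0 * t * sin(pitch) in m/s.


GL = 9.81 * 157 * sin(26 deg) = 675 m/s

675 m/s


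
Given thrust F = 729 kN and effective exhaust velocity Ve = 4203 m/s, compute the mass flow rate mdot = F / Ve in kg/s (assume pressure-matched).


mdot = F / Ve = 729000 / 4203 = 173.4 kg/s

173.4 kg/s


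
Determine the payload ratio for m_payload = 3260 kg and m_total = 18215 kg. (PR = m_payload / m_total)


PR = 3260 / 18215 = 0.179

0.179


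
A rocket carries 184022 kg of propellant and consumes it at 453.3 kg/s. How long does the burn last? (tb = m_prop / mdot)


tb = 184022 / 453.3 = 406.0 s

406.0 s


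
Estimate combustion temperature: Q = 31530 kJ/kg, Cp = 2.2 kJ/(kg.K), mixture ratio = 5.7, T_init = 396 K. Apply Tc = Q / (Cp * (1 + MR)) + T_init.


Tc = 31530 / (2.2 * (1 + 5.7)) + 396 = 2535 K

2535 K


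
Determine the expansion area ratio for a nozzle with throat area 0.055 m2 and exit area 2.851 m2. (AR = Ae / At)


AR = 2.851 / 0.055 = 51.8

51.8


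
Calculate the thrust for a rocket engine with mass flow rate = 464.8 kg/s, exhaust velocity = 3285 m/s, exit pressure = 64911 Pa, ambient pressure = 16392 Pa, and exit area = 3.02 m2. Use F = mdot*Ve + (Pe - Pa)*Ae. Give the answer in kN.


F = 464.8 * 3285 + (64911 - 16392) * 3.02 = 1.6734e+06 N = 1673.4 kN

1673.4 kN


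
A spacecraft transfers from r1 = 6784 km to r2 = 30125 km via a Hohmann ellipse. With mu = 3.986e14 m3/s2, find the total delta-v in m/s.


V1 = sqrt(mu/r1) = 7665.24 m/s
dV1 = V1*(sqrt(2*r2/(r1+r2)) - 1) = 2128.26 m/s
V2 = sqrt(mu/r2) = 3637.52 m/s
dV2 = V2*(1 - sqrt(2*r1/(r1+r2))) = 1432.07 m/s
Total dV = 3560 m/s

3560 m/s


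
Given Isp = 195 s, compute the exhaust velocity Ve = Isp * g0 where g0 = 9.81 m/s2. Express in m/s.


Ve = Isp * g0 = 195 * 9.81 = 1913.0 m/s

1913.0 m/s


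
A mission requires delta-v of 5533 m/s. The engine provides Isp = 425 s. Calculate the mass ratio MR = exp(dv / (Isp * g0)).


Ve = 425 * 9.81 = 4169.25 m/s
MR = exp(5533 / 4169.25) = 3.77

3.77


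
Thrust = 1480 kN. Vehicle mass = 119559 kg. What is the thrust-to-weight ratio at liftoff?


TWR = 1480000 / (119559 * 9.81) = 1.26

1.26


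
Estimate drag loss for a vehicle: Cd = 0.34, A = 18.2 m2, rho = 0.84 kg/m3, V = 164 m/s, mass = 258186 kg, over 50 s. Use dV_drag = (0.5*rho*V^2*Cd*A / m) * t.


D = 0.5 * 0.84 * 164^2 * 0.34 * 18.2 = 69901.63 N
a = 69901.63 / 258186 = 0.2707 m/s2
dV = 0.2707 * 50 = 13.5 m/s

13.5 m/s


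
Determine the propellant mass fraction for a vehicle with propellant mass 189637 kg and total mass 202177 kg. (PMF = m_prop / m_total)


PMF = 189637 / 202177 = 0.938

0.938


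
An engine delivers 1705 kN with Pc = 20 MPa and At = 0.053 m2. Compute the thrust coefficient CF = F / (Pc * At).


CF = 1705000 / (20e6 * 0.053) = 1.61

1.61


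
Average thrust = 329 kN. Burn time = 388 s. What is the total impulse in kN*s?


It = 329 * 388 = 127652 kN*s

127652 kN*s


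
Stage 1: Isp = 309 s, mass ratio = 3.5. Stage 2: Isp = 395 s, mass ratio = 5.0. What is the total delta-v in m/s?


dV1 = 309 * 9.81 * ln(3.5) = 3797.5 m/s
dV2 = 395 * 9.81 * ln(5.0) = 6236.5 m/s
Total dV = 3797.5 + 6236.5 = 10034.0 m/s ~ 10034 m/s

10034 m/s


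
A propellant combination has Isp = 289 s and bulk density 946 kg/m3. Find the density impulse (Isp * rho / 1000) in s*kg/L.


rho*Isp = 289 * 946 / 1000 = 273 s*kg/L

273 s*kg/L


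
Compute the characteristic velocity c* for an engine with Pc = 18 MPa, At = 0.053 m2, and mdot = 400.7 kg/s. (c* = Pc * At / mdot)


c* = 18e6 * 0.053 / 400.7 = 2381 m/s

2381 m/s


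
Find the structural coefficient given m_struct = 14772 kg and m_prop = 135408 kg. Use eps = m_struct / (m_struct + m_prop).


eps = 14772 / (14772 + 135408) = 0.0984

0.0984


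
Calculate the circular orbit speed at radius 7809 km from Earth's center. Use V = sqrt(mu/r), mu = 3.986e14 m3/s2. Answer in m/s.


V = sqrt(3.986e14 / 7809000) = 7144 m/s

7144 m/s


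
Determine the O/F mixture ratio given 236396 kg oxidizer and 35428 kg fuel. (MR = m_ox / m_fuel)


MR = 236396 / 35428 = 6.67

6.67


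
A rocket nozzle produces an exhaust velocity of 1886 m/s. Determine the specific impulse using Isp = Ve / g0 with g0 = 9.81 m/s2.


Isp = Ve / g0 = 1886 / 9.81 = 192.3 s

192.3 s


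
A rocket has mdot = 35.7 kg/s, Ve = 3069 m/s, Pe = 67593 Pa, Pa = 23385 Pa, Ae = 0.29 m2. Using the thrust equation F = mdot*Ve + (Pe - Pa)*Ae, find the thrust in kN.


F = 35.7 * 3069 + (67593 - 23385) * 0.29 = 122384.0 N = 122.4 kN

122.4 kN


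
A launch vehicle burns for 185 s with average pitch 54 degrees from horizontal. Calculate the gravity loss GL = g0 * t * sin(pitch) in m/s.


GL = 9.81 * 185 * sin(54 deg) = 1468 m/s

1468 m/s


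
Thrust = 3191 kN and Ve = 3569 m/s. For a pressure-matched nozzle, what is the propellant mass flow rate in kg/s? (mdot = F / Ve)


mdot = F / Ve = 3191000 / 3569 = 894.1 kg/s

894.1 kg/s


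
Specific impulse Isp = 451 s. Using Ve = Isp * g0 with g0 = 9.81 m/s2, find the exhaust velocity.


Ve = Isp * g0 = 451 * 9.81 = 4424.3 m/s

4424.3 m/s


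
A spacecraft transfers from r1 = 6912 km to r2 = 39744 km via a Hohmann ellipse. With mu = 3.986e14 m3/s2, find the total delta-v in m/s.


V1 = sqrt(mu/r1) = 7593.93 m/s
dV1 = V1*(sqrt(2*r2/(r1+r2)) - 1) = 2318.12 m/s
V2 = sqrt(mu/r2) = 3166.89 m/s
dV2 = V2*(1 - sqrt(2*r1/(r1+r2))) = 1443.05 m/s
Total dV = 3761 m/s

3761 m/s


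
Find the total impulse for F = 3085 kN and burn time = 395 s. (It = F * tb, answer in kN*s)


It = 3085 * 395 = 1218575 kN*s

1218575 kN*s


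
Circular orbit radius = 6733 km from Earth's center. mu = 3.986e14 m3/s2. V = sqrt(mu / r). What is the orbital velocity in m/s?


V = sqrt(3.986e14 / 6733000) = 7694 m/s

7694 m/s


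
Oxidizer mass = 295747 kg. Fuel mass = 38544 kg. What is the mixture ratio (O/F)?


MR = 295747 / 38544 = 7.67

7.67


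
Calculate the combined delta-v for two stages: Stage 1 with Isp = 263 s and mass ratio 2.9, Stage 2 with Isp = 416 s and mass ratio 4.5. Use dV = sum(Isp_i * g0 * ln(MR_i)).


dV1 = 263 * 9.81 * ln(2.9) = 2747.0 m/s
dV2 = 416 * 9.81 * ln(4.5) = 6138.1 m/s
Total dV = 2747.0 + 6138.1 = 8885.1 m/s ~ 8885 m/s

8885 m/s


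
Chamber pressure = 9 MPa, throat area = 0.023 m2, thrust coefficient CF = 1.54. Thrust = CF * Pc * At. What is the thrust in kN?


F = 1.54 * 9e6 * 0.023 = 318780.0 N = 318.8 kN

318.8 kN


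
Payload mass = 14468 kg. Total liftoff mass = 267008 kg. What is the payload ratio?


PR = 14468 / 267008 = 0.0542

0.0542


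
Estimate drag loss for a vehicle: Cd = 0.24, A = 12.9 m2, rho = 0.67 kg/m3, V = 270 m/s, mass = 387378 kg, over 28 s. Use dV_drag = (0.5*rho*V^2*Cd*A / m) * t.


D = 0.5 * 0.67 * 270^2 * 0.24 * 12.9 = 75608.96 N
a = 75608.96 / 387378 = 0.1952 m/s2
dV = 0.1952 * 28 = 5.5 m/s

5.5 m/s


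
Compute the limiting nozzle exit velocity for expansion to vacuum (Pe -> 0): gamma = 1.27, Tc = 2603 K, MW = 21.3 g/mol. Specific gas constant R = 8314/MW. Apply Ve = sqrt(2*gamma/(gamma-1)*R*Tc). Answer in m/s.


R = 8314 / 21.3 = 390.33 J/(kg.K)
Ve = sqrt(2 * 1.27 / (1.27 - 1) * 390.33 * 2603) = 3092 m/s

3092 m/s


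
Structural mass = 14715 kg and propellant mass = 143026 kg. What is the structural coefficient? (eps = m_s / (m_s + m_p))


eps = 14715 / (14715 + 143026) = 0.0933

0.0933


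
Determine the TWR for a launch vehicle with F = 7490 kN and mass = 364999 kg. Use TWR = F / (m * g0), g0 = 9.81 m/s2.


TWR = 7490000 / (364999 * 9.81) = 2.09

2.09


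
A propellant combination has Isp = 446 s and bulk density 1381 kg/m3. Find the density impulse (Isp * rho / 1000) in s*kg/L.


rho*Isp = 446 * 1381 / 1000 = 616 s*kg/L

616 s*kg/L


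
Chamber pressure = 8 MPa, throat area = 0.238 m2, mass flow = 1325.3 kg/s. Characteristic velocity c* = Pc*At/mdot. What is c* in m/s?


c* = 8e6 * 0.238 / 1325.3 = 1437 m/s

1437 m/s


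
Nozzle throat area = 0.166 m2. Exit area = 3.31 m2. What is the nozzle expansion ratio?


AR = 3.31 / 0.166 = 19.9

19.9


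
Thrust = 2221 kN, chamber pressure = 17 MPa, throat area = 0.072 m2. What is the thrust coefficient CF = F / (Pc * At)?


CF = 2221000 / (17e6 * 0.072) = 1.81

1.81


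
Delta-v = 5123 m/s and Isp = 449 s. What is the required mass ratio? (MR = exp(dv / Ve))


Ve = 449 * 9.81 = 4404.69 m/s
MR = exp(5123 / 4404.69) = 3.2

3.2


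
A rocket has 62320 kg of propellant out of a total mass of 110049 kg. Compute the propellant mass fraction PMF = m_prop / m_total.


PMF = 62320 / 110049 = 0.566

0.566


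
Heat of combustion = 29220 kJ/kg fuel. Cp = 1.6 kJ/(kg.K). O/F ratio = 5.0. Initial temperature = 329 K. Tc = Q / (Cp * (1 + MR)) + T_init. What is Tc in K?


Tc = 29220 / (1.6 * (1 + 5.0)) + 329 = 3373 K

3373 K


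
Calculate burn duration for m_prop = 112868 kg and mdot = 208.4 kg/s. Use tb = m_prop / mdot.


tb = 112868 / 208.4 = 541.6 s

541.6 s


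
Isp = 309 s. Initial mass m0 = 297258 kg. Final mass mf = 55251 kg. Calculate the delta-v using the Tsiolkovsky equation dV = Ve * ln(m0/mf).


Ve = 309 * 9.81 = 3031.29 m/s
dV = 3031.29 * ln(297258/55251) = 5101 m/s

5101 m/s


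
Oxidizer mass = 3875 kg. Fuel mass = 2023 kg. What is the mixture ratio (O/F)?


MR = 3875 / 2023 = 1.92

1.92


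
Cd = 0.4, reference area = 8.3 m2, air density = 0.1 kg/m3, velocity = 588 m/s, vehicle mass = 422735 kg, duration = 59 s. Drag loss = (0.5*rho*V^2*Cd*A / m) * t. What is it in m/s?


D = 0.5 * 0.1 * 588^2 * 0.4 * 8.3 = 57393.5 N
a = 57393.5 / 422735 = 0.1358 m/s2
dV = 0.1358 * 59 = 8.0 m/s

8.0 m/s


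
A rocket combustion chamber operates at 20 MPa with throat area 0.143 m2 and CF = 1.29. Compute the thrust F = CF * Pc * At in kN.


F = 1.29 * 20e6 * 0.143 = 3.6894e+06 N = 3689.4 kN

3689.4 kN


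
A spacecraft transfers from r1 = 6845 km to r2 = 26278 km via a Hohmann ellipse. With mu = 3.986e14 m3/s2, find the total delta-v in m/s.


V1 = sqrt(mu/r1) = 7631.01 m/s
dV1 = V1*(sqrt(2*r2/(r1+r2)) - 1) = 1981.31 m/s
V2 = sqrt(mu/r2) = 3894.69 m/s
dV2 = V2*(1 - sqrt(2*r1/(r1+r2))) = 1390.83 m/s
Total dV = 3372 m/s

3372 m/s


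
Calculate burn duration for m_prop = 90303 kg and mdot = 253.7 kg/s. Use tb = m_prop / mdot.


tb = 90303 / 253.7 = 355.9 s

355.9 s


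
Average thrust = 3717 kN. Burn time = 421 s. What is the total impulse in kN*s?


It = 3717 * 421 = 1564857 kN*s

1564857 kN*s


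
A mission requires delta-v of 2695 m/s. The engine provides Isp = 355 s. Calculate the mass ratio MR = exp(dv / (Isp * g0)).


Ve = 355 * 9.81 = 3482.55 m/s
MR = exp(2695 / 3482.55) = 2.168

2.168


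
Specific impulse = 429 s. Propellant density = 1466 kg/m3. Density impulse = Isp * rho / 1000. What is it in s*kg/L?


rho*Isp = 429 * 1466 / 1000 = 629 s*kg/L

629 s*kg/L


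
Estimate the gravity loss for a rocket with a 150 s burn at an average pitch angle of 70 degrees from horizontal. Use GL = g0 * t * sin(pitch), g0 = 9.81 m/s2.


GL = 9.81 * 150 * sin(70 deg) = 1383 m/s

1383 m/s


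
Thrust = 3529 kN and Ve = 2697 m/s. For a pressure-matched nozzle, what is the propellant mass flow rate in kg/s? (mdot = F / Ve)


mdot = F / Ve = 3529000 / 2697 = 1308.5 kg/s

1308.5 kg/s


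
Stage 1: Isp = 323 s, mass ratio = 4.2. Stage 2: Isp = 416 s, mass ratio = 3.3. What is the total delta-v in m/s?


dV1 = 323 * 9.81 * ln(4.2) = 4547.3 m/s
dV2 = 416 * 9.81 * ln(3.3) = 4872.3 m/s
Total dV = 4547.3 + 4872.3 = 9419.6 m/s ~ 9420 m/s

9420 m/s
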